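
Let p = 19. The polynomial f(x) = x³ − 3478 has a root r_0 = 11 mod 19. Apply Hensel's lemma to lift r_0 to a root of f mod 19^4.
r_3 = 53610 (mod 130321)

Hensel: r_{i+1} = r_i − f(r_i)/f′(r_i) mod 19^{i+2}, where f′(x) = 3x². Iterate:
  r_0 = 11 (mod 19)
  r_1 = 182 (mod 361)
  r_2 = 5597 (mod 6859)
  r_3 = 53610 (mod 130321)
Final: r = 53610 with f(r) ≡ 0 mod 19^4.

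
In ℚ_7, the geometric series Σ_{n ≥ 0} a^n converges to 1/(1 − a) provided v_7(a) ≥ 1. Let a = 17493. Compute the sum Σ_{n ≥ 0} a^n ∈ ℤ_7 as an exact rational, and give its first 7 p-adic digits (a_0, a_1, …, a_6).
Σ a^n = 1/(1 − a) = -1/17492;  first 7 digits = (1, 0, 0, 2, 0, 1, 4)

v_7(a) = 3 ≥ 1, so the series converges in ℤ_7 to 1/(1 − a) = 1/(1 − 17493) = -1/17492. Expand this rational in ℤ_7: compute digits iteratively via d_i = x_i mod 7, x_{i+1} = (x_i − d_i)/7. The first 7 digits are (1, 0, 0, 2, 0, 1, 4).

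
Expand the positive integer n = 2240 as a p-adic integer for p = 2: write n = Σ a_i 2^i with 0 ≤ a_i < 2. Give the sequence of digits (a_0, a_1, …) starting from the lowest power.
(a_0, a_1, …) = (0, 0, 0, 0, 0, 0, 1, 1, 0, 0, 0, 1)

Repeated division by 2 gives the digits low-to-high: 2240 = 1·2^6 + 1·2^7 + 1·2^11. Digit sequence: (0, 0, 0, 0, 0, 0, 1, 1, 0, 0, 0, 1).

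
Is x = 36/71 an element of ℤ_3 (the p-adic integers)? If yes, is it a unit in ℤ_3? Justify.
x ∈ ℤ_3 but not a unit; v_3(x) = 2 > 0

ℤ_3 = {x ∈ ℚ_3 : v_3(x) ≥ 0} and ℤ_3^× = {x ∈ ℤ_3 : v_3(x) = 0}. Here v_3(36/71) = v_3(num) − v_3(den) = 2; compare against these criteria.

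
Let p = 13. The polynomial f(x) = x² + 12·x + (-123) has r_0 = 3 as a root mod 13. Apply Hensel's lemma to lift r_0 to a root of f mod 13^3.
r_2 = 1810 (mod 2197)

Hensel: r_{i+1} = r_i − f(r_i)·(f′(r_i))^{-1} mod 13^{i+2}, f′(x) = 2x + 12. Iterate:
  r_0 = 3 (mod 13)
  r_1 = 120 (mod 169)
  r_2 = 1810 (mod 2197)
Final: r = 1810 satisfies f(r) ≡ 0 mod 13^3.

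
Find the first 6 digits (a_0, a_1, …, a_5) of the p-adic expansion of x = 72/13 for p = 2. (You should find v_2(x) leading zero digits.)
(a_0, …, a_5) = (0, 0, 0, 1, 0, 1)

v_2(72/13) = 3, so a_0 = ... = a_2 = 0. Factor out: x = 2^3 · u with u = 9/13 a unit in ℤ_2. Expand u iteratively via a_{v+i} = u_i mod 2, u_{i+1} = (u_i − a_{v+i})/2:
  u_0 = 9/13;  a_3 = 1;  u_1 = (u_0 − 1)/2 = -2/13
  u_1 = -2/13;  a_4 = 0;  u_2 = (u_1 − 0)/2 = -1/13
  u_2 = -1/13;  a_5 = 1;  u_3 = (u_2 − 1)/2 = -7/13
Digits: (0, 0, 0, 1, 0, 1).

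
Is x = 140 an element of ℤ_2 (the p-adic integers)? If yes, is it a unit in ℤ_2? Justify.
x ∈ ℤ_2 but not a unit; v_2(x) = 2 > 0

ℤ_2 = {x ∈ ℚ_2 : v_2(x) ≥ 0} and ℤ_2^× = {x ∈ ℤ_2 : v_2(x) = 0}. Here v_2(140) = v_2(num) − v_2(den) = 2; compare against these criteria.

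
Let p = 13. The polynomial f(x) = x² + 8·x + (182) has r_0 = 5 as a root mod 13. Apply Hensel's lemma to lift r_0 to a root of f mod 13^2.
r_1 = 57 (mod 169)

Hensel: r_{i+1} = r_i − f(r_i)·(f′(r_i))^{-1} mod 13^{i+2}, f′(x) = 2x + 8. Iterate:
  r_0 = 5 (mod 13)
  r_1 = 57 (mod 169)
Final: r = 57 satisfies f(r) ≡ 0 mod 13^2.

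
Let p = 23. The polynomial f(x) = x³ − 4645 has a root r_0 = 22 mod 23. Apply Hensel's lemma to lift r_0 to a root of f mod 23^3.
r_2 = 4369 (mod 12167)

Hensel: r_{i+1} = r_i − f(r_i)/f′(r_i) mod 23^{i+2}, where f′(x) = 3x². Iterate:
  r_0 = 22 (mod 23)
  r_1 = 137 (mod 529)
  r_2 = 4369 (mod 12167)
Final: r = 4369 with f(r) ≡ 0 mod 23^3.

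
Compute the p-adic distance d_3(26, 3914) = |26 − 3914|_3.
d_3(26, 3914) = 1/243

Step 1 — x − y = 26 − 3914 = -3888. Step 2 — v_3(-3888) = 5 (factor: -3888 = −(3^5 · 16); the sign does not affect v_p). Step 3 — |x − y|_3 = 3^{-5} = 1/243.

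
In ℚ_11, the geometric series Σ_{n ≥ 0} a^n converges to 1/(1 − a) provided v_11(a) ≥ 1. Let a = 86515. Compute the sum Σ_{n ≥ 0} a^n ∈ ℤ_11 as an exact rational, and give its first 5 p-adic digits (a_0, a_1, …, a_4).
Σ a^n = 1/(1 − a) = -1/86514;  first 5 digits = (1, 0, 0, 10, 5)

v_11(a) = 3 ≥ 1, so the series converges in ℤ_11 to 1/(1 − a) = 1/(1 − 86515) = -1/86514. Expand this rational in ℤ_11: compute digits iteratively via d_i = x_i mod 11, x_{i+1} = (x_i − d_i)/11. The first 5 digits are (1, 0, 0, 10, 5).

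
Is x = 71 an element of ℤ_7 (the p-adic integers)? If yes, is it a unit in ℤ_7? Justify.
x ∈ ℤ_7^× (unit); v_7(x) = 0

ℤ_7 = {x ∈ ℚ_7 : v_7(x) ≥ 0} and ℤ_7^× = {x ∈ ℤ_7 : v_7(x) = 0}. Here v_7(71) = v_7(num) − v_7(den) = 0; compare against these criteria.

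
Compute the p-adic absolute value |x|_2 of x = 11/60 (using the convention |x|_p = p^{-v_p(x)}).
|11/60|_2 = 4

Step 1 — compute v_2(x) by factoring powers of 2 out of the numerator and denominator: v_2(11/60) = -2. Step 2 — apply |x|_p = p^{-v_p(x)} = 2^{2} = 4.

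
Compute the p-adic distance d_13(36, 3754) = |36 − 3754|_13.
d_13(36, 3754) = 1/169

Step 1 — x − y = 36 − 3754 = -3718. Step 2 — v_13(-3718) = 2 (factor: -3718 = −(13^2 · 22); the sign does not affect v_p). Step 3 — |x − y|_13 = 13^{-2} = 1/169.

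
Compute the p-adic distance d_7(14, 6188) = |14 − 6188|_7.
d_7(14, 6188) = 1/343

Step 1 — x − y = 14 − 6188 = -6174. Step 2 — v_7(-6174) = 3 (factor: -6174 = −(7^3 · 18); the sign does not affect v_p). Step 3 — |x − y|_7 = 7^{-3} = 1/343.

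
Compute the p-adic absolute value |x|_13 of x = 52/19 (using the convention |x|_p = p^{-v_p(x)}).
|52/19|_13 = 1/13

Step 1 — compute v_13(x) by factoring powers of 13 out of the numerator and denominator: v_13(52/19) = 1. Step 2 — apply |x|_p = p^{-v_p(x)} = 13^{-1} = 1/13.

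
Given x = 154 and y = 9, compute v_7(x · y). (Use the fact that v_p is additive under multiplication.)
v_7(1386) = 1

v_p(x) = 1 (factor: 154 = 7^1 · 22); v_p(y) = 0 (factor: 9 = 7^0 · 9). Additivity: v_p(xy) = v_p(x) + v_p(y) = 1 + 0 = 1. (Direct check: xy = 1386 = 7^1 · (198).)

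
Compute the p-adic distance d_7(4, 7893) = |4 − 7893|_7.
d_7(4, 7893) = 1/343

Step 1 — x − y = 4 − 7893 = -7889. Step 2 — v_7(-7889) = 3 (factor: -7889 = −(7^3 · 23); the sign does not affect v_p). Step 3 — |x − y|_7 = 7^{-3} = 1/343.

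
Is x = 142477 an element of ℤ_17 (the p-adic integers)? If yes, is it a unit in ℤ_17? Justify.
x ∈ ℤ_17 but not a unit; v_17(x) = 3 > 0

ℤ_17 = {x ∈ ℚ_17 : v_17(x) ≥ 0} and ℤ_17^× = {x ∈ ℤ_17 : v_17(x) = 0}. Here v_17(142477) = v_17(num) − v_17(den) = 3; compare against these criteria.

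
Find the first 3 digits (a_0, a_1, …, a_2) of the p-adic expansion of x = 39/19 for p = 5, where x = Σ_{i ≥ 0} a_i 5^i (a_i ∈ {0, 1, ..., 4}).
(a_0, …, a_2) = (1, 1, 3)

v_5(39/19) = 0 (numerator and denominator both coprime to 5), so x ∈ ℤ_5^×. Compute digits iteratively via a_i = x_i mod 5, x_{i+1} = (x_i − a_i)/5, with x_0 = x:
  x_0 = 39/19;  a_0 = 1;  x_1 = (x_0 − 1)/5 = 4/19
  x_1 = 4/19;  a_1 = 1;  x_2 = (x_1 − 1)/5 = -3/19
  x_2 = -3/19;  a_2 = 3;  x_3 = (x_2 − 3)/5 = -12/19
Digits: (1, 1, 3).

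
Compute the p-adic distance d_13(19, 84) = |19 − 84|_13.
d_13(19, 84) = 1/13

Step 1 — x − y = 19 − 84 = -65. Step 2 — v_13(-65) = 1 (factor: -65 = −(13^1 · 5); the sign does not affect v_p). Step 3 — |x − y|_13 = 13^{-1} = 1/13.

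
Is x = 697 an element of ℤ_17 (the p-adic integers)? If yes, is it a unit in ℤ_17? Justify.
x ∈ ℤ_17 but not a unit; v_17(x) = 1 > 0

ℤ_17 = {x ∈ ℚ_17 : v_17(x) ≥ 0} and ℤ_17^× = {x ∈ ℤ_17 : v_17(x) = 0}. Here v_17(697) = v_17(num) − v_17(den) = 1; compare against these criteria.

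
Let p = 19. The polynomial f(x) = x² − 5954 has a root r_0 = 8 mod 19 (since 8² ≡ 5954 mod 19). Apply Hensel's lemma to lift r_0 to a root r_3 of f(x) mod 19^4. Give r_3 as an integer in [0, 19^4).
r_3 = 30294 (mod 130321)

Hensel's recurrence: r_{i+1} = r_i − f(r_i)·(f′(r_i))^{-1} mod 19^{i+2}, with f′(x) = 2x. Iterate:
  r_0 = 8 (mod 19)
  r_1 = 331 (mod 361)
  r_2 = 2858 (mod 6859)
  r_3 = 30294 (mod 130321)
Final: r_3 = 30294, and one checks f(r_3) ≡ 0 mod 19^4.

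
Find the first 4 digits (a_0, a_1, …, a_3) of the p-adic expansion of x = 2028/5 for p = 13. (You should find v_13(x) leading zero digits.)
(a_0, …, a_3) = (0, 0, 5, 5)

v_13(2028/5) = 2, so a_0 = ... = a_1 = 0. Factor out: x = 13^2 · u with u = 12/5 a unit in ℤ_13. Expand u iteratively via a_{v+i} = u_i mod 13, u_{i+1} = (u_i − a_{v+i})/13:
  u_0 = 12/5;  a_2 = 5;  u_1 = (u_0 − 5)/13 = -1/5
  u_1 = -1/5;  a_3 = 5;  u_2 = (u_1 − 5)/13 = -2/5
Digits: (0, 0, 5, 5).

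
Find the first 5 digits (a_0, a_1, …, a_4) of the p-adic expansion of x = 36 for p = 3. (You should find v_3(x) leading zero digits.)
(a_0, …, a_4) = (0, 0, 1, 1, 0)

v_3(36) = 2, so a_0 = ... = a_1 = 0. Factor out: x = 3^2 · u with u = 4 a unit in ℤ_3. Expand u iteratively via a_{v+i} = u_i mod 3, u_{i+1} = (u_i − a_{v+i})/3:
  u_0 = 4;  a_2 = 1;  u_1 = (u_0 − 1)/3 = 1
  u_1 = 1;  a_3 = 1;  u_2 = (u_1 − 1)/3 = 0
  u_2 = 0;  a_4 = 0;  u_3 = (u_2 − 0)/3 = 0
Digits: (0, 0, 1, 1, 0).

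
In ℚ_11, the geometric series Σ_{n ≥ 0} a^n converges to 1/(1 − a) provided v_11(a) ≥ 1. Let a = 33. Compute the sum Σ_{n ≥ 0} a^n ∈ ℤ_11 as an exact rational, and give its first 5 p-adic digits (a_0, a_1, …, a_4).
Σ a^n = 1/(1 − a) = -1/32;  first 5 digits = (1, 3, 9, 5, 6)

v_11(a) = 1 ≥ 1, so the series converges in ℤ_11 to 1/(1 − a) = 1/(1 − 33) = -1/32. Expand this rational in ℤ_11: compute digits iteratively via d_i = x_i mod 11, x_{i+1} = (x_i − d_i)/11. The first 5 digits are (1, 3, 9, 5, 6).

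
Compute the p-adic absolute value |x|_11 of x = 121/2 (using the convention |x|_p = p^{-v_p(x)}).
|121/2|_11 = 1/121

Step 1 — compute v_11(x) by factoring powers of 11 out of the numerator and denominator: v_11(121/2) = 2. Step 2 — apply |x|_p = p^{-v_p(x)} = 11^{-2} = 1/121.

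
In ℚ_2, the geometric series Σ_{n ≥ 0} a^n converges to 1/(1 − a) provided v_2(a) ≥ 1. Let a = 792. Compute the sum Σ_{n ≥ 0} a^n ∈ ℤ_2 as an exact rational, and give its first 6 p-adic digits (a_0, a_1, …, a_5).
Σ a^n = 1/(1 − a) = -1/791;  first 6 digits = (1, 0, 0, 1, 1, 0)

v_2(a) = 3 ≥ 1, so the series converges in ℤ_2 to 1/(1 − a) = 1/(1 − 792) = -1/791. Expand this rational in ℤ_2: compute digits iteratively via d_i = x_i mod 2, x_{i+1} = (x_i − d_i)/2. The first 6 digits are (1, 0, 0, 1, 1, 0).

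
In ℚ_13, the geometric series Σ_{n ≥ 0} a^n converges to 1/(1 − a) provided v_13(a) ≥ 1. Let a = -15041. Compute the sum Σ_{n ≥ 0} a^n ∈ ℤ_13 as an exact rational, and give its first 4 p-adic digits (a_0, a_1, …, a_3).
Σ a^n = 1/(1 − a) = 1/15042;  first 4 digits = (1, 0, 2, 6)

v_13(a) = 2 ≥ 1, so the series converges in ℤ_13 to 1/(1 − a) = 1/(1 − (-15041)) = 1/15042. Expand this rational in ℤ_13: compute digits iteratively via d_i = x_i mod 13, x_{i+1} = (x_i − d_i)/13. The first 4 digits are (1, 0, 2, 6).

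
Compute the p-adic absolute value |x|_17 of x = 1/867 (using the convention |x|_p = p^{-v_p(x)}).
|1/867|_17 = 289

Step 1 — compute v_17(x) by factoring powers of 17 out of the numerator and denominator: v_17(1/867) = -2. Step 2 — apply |x|_p = p^{-v_p(x)} = 17^{2} = 289.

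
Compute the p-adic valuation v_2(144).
v_2(144) = 4

v_2(n) is the largest exponent k such that 2^k divides n. Factor out: 144 = 2^4 · 9. (Sign doesn't affect v_p.) So v_2(144) = 4.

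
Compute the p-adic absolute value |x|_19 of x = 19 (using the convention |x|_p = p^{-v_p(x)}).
|19|_19 = 1/19

Step 1 — compute v_19(x) by factoring powers of 19 out of the numerator and denominator: v_19(19) = 1. Step 2 — apply |x|_p = p^{-v_p(x)} = 19^{-1} = 1/19.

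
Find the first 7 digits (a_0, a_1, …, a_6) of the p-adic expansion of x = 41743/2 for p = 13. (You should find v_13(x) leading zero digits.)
(a_0, …, a_6) = (0, 0, 0, 3, 7, 6, 6)

v_13(41743/2) = 3, so a_0 = ... = a_2 = 0. Factor out: x = 13^3 · u with u = 19/2 a unit in ℤ_13. Expand u iteratively via a_{v+i} = u_i mod 13, u_{i+1} = (u_i − a_{v+i})/13:
  u_0 = 19/2;  a_3 = 3;  u_1 = (u_0 − 3)/13 = 1/2
  u_1 = 1/2;  a_4 = 7;  u_2 = (u_1 − 7)/13 = -1/2
  u_2 = -1/2;  a_5 = 6;  u_3 = (u_2 − 6)/13 = -1/2
  u_3 = -1/2;  a_6 = 6;  u_4 = (u_3 − 6)/13 = -1/2
Digits: (0, 0, 0, 3, 7, 6, 6).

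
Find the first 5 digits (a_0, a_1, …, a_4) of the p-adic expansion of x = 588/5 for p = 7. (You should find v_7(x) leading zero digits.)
(a_0, …, a_4) = (0, 0, 1, 3, 1)

v_7(588/5) = 2, so a_0 = ... = a_1 = 0. Factor out: x = 7^2 · u with u = 12/5 a unit in ℤ_7. Expand u iteratively via a_{v+i} = u_i mod 7, u_{i+1} = (u_i − a_{v+i})/7:
  u_0 = 12/5;  a_2 = 1;  u_1 = (u_0 − 1)/7 = 1/5
  u_1 = 1/5;  a_3 = 3;  u_2 = (u_1 − 3)/7 = -2/5
  u_2 = -2/5;  a_4 = 1;  u_3 = (u_2 − 1)/7 = -1/5
Digits: (0, 0, 1, 3, 1).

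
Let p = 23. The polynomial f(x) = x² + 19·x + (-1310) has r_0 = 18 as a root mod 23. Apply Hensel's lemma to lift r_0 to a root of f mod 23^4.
r_3 = 128519 (mod 279841)

Hensel: r_{i+1} = r_i − f(r_i)·(f′(r_i))^{-1} mod 23^{i+2}, f′(x) = 2x + 19. Iterate:
  r_0 = 18 (mod 23)
  r_1 = 501 (mod 529)
  r_2 = 6849 (mod 12167)
  r_3 = 128519 (mod 279841)
Final: r = 128519 satisfies f(r) ≡ 0 mod 23^4.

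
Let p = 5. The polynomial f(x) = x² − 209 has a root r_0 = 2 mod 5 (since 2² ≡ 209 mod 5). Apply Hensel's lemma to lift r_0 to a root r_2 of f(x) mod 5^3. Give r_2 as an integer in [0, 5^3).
r_2 = 47 (mod 125)

Hensel's recurrence: r_{i+1} = r_i − f(r_i)·(f′(r_i))^{-1} mod 5^{i+2}, with f′(x) = 2x. Iterate:
  r_0 = 2 (mod 5)
  r_1 = 22 (mod 25)
  r_2 = 47 (mod 125)
Final: r_2 = 47, and one checks f(r_2) ≡ 0 mod 5^3.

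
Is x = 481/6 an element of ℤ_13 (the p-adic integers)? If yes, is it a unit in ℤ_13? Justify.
x ∈ ℤ_13 but not a unit; v_13(x) = 1 > 0

ℤ_13 = {x ∈ ℚ_13 : v_13(x) ≥ 0} and ℤ_13^× = {x ∈ ℤ_13 : v_13(x) = 0}. Here v_13(481/6) = v_13(num) − v_13(den) = 1; compare against these criteria.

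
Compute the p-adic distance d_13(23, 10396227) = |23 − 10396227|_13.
d_13(23, 10396227) = 1/371293

Step 1 — x − y = 23 − 10396227 = -10396204. Step 2 — v_13(-10396204) = 5 (factor: -10396204 = −(13^5 · 28); the sign does not affect v_p). Step 3 — |x − y|_13 = 13^{-5} = 1/371293.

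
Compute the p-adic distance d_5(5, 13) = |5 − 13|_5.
d_5(5, 13) = 1

Step 1 — x − y = 5 − 13 = -8. Step 2 — v_5(-8) = 0 (factor: -8 = −(5^0 · 8); the sign does not affect v_p). Step 3 — |x − y|_5 = 5^{0} = 1.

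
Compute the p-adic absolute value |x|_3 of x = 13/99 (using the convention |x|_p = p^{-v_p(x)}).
|13/99|_3 = 9

Step 1 — compute v_3(x) by factoring powers of 3 out of the numerator and denominator: v_3(13/99) = -2. Step 2 — apply |x|_p = p^{-v_p(x)} = 3^{2} = 9.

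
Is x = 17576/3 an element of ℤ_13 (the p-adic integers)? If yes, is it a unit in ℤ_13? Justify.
x ∈ ℤ_13 but not a unit; v_13(x) = 3 > 0

ℤ_13 = {x ∈ ℚ_13 : v_13(x) ≥ 0} and ℤ_13^× = {x ∈ ℤ_13 : v_13(x) = 0}. Here v_13(17576/3) = v_13(num) − v_13(den) = 3; compare against these criteria.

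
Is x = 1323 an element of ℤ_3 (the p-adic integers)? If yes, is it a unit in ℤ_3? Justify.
x ∈ ℤ_3 but not a unit; v_3(x) = 3 > 0

ℤ_3 = {x ∈ ℚ_3 : v_3(x) ≥ 0} and ℤ_3^× = {x ∈ ℤ_3 : v_3(x) = 0}. Here v_3(1323) = v_3(num) − v_3(den) = 3; compare against these criteria.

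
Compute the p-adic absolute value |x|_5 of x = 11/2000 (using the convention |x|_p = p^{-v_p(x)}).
|11/2000|_5 = 125

Step 1 — compute v_5(x) by factoring powers of 5 out of the numerator and denominator: v_5(11/2000) = -3. Step 2 — apply |x|_p = p^{-v_p(x)} = 5^{3} = 125.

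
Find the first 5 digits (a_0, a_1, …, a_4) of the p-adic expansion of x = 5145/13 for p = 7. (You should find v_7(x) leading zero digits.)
(a_0, …, a_4) = (0, 0, 0, 6, 2)

v_7(5145/13) = 3, so a_0 = ... = a_2 = 0. Factor out: x = 7^3 · u with u = 15/13 a unit in ℤ_7. Expand u iteratively via a_{v+i} = u_i mod 7, u_{i+1} = (u_i − a_{v+i})/7:
  u_0 = 15/13;  a_3 = 6;  u_1 = (u_0 − 6)/7 = -9/13
  u_1 = -9/13;  a_4 = 2;  u_2 = (u_1 − 2)/7 = -5/13
Digits: (0, 0, 0, 6, 2).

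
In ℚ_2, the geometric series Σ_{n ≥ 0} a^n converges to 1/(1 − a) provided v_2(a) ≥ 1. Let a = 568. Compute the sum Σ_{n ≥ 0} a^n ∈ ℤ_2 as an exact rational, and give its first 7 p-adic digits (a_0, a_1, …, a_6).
Σ a^n = 1/(1 − a) = -1/567;  first 7 digits = (1, 0, 0, 1, 1, 1, 1)

v_2(a) = 3 ≥ 1, so the series converges in ℤ_2 to 1/(1 − a) = 1/(1 − 568) = -1/567. Expand this rational in ℤ_2: compute digits iteratively via d_i = x_i mod 2, x_{i+1} = (x_i − d_i)/2. The first 7 digits are (1, 0, 0, 1, 1, 1, 1).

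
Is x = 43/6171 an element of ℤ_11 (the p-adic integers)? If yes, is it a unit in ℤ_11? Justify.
x ∉ ℤ_11 (v_11(x) = -2 < 0)

ℤ_11 = {x ∈ ℚ_11 : v_11(x) ≥ 0} and ℤ_11^× = {x ∈ ℤ_11 : v_11(x) = 0}. Here v_11(43/6171) = v_11(num) − v_11(den) = -2; compare against these criteria.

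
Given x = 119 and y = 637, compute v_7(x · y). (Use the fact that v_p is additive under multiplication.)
v_7(75803) = 3

v_p(x) = 1 (factor: 119 = 7^1 · 17); v_p(y) = 2 (factor: 637 = 7^2 · 13). Additivity: v_p(xy) = v_p(x) + v_p(y) = 1 + 2 = 3. (Direct check: xy = 75803 = 7^3 · (221).)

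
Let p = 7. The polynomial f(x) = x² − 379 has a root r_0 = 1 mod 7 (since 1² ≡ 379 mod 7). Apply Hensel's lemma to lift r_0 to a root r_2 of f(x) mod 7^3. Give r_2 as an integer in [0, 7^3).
r_2 = 337 (mod 343)

Hensel's recurrence: r_{i+1} = r_i − f(r_i)·(f′(r_i))^{-1} mod 7^{i+2}, with f′(x) = 2x. Iterate:
  r_0 = 1 (mod 7)
  r_1 = 43 (mod 49)
  r_2 = 337 (mod 343)
Final: r_2 = 337, and one checks f(r_2) ≡ 0 mod 7^3.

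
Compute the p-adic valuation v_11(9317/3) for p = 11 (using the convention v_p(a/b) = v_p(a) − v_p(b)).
v_11(9317/3) = 3

Factor powers of 11 from the numerator and denominator of the reduced fraction: 9317 = 11^3 · 7 and 3 = 11^0 · 3. Apply v_p(a/b) = v_p(a) − v_p(b): v_11(9317/3) = 3 − 0 = 3.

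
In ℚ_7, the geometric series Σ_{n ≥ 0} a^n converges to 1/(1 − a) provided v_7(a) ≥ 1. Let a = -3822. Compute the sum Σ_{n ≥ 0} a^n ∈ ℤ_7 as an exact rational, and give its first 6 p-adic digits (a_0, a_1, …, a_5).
Σ a^n = 1/(1 − a) = 1/3823;  first 6 digits = (1, 0, 6, 2, 6, 0)

v_7(a) = 2 ≥ 1, so the series converges in ℤ_7 to 1/(1 − a) = 1/(1 − (-3822)) = 1/3823. Expand this rational in ℤ_7: compute digits iteratively via d_i = x_i mod 7, x_{i+1} = (x_i − d_i)/7. The first 6 digits are (1, 0, 6, 2, 6, 0).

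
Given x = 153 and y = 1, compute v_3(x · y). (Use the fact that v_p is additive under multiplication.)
v_3(153) = 2

v_p(x) = 2 (factor: 153 = 3^2 · 17); v_p(y) = 0 (factor: 1 = 3^0 · 1). Additivity: v_p(xy) = v_p(x) + v_p(y) = 2 + 0 = 2. (Direct check: xy = 153 = 3^2 · (17).)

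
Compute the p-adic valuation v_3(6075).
v_3(6075) = 5

v_3(n) is the largest exponent k such that 3^k divides n. Factor out: 6075 = 3^5 · 25. (Sign doesn't affect v_p.) So v_3(6075) = 5.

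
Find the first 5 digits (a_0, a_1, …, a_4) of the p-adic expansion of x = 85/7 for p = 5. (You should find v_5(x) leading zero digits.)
(a_0, …, a_4) = (0, 1, 1, 2, 1)

v_5(85/7) = 1, so a_0 = ... = a_0 = 0. Factor out: x = 5^1 · u with u = 17/7 a unit in ℤ_5. Expand u iteratively via a_{v+i} = u_i mod 5, u_{i+1} = (u_i − a_{v+i})/5:
  u_0 = 17/7;  a_1 = 1;  u_1 = (u_0 − 1)/5 = 2/7
  u_1 = 2/7;  a_2 = 1;  u_2 = (u_1 − 1)/5 = -1/7
  u_2 = -1/7;  a_3 = 2;  u_3 = (u_2 − 2)/5 = -3/7
  u_3 = -3/7;  a_4 = 1;  u_4 = (u_3 − 1)/5 = -2/7
Digits: (0, 1, 1, 2, 1).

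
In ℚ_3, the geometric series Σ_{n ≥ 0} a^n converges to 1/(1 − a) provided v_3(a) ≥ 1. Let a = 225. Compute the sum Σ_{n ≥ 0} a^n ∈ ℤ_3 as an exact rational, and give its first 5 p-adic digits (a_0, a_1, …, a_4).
Σ a^n = 1/(1 − a) = -1/224;  first 5 digits = (1, 0, 1, 2, 0)

v_3(a) = 2 ≥ 1, so the series converges in ℤ_3 to 1/(1 − a) = 1/(1 − 225) = -1/224. Expand this rational in ℤ_3: compute digits iteratively via d_i = x_i mod 3, x_{i+1} = (x_i − d_i)/3. The first 5 digits are (1, 0, 1, 2, 0).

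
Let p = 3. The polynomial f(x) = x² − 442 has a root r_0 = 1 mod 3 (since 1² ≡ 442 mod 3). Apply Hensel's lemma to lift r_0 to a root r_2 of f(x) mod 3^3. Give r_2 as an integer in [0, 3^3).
r_2 = 19 (mod 27)

Hensel's recurrence: r_{i+1} = r_i − f(r_i)·(f′(r_i))^{-1} mod 3^{i+2}, with f′(x) = 2x. Iterate:
  r_0 = 1 (mod 3)
  r_1 = 1 (mod 9)
  r_2 = 19 (mod 27)
Final: r_2 = 19, and one checks f(r_2) ≡ 0 mod 3^3.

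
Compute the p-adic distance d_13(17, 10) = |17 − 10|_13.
d_13(17, 10) = 1

Step 1 — x − y = 17 − 10 = 7. Step 2 — v_13(7) = 0 (factor: 7 = (13^0 · 7); the sign does not affect v_p). Step 3 — |x − y|_13 = 13^{0} = 1.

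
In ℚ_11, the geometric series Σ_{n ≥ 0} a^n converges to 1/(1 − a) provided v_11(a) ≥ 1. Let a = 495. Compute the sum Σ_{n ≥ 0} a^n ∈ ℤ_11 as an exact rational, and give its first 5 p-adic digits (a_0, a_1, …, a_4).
Σ a^n = 1/(1 − a) = -1/494;  first 5 digits = (1, 1, 5, 9, 7)

v_11(a) = 1 ≥ 1, so the series converges in ℤ_11 to 1/(1 − a) = 1/(1 − 495) = -1/494. Expand this rational in ℤ_11: compute digits iteratively via d_i = x_i mod 11, x_{i+1} = (x_i − d_i)/11. The first 5 digits are (1, 1, 5, 9, 7).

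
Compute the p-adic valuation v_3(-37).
v_3(-37) = 0

v_3(n) is the largest exponent k such that 3^k divides n. Factor out: -37 = -3^0 · 37. (Sign doesn't affect v_p.) So v_3(-37) = 0.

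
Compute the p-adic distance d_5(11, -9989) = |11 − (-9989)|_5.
d_5(11, -9989) = 1/625

Step 1 — x − y = 11 − (-9989) = 10000. Step 2 — v_5(10000) = 4 (factor: 10000 = (5^4 · 16); the sign does not affect v_p). Step 3 — |x − y|_5 = 5^{-4} = 1/625.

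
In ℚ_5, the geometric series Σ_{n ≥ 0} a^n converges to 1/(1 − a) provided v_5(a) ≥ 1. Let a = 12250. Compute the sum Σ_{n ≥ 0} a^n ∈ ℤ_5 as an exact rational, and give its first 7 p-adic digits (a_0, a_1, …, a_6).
Σ a^n = 1/(1 − a) = -1/12249;  first 7 digits = (1, 0, 0, 3, 4, 3, 4)

v_5(a) = 3 ≥ 1, so the series converges in ℤ_5 to 1/(1 − a) = 1/(1 − 12250) = -1/12249. Expand this rational in ℤ_5: compute digits iteratively via d_i = x_i mod 5, x_{i+1} = (x_i − d_i)/5. The first 7 digits are (1, 0, 0, 3, 4, 3, 4).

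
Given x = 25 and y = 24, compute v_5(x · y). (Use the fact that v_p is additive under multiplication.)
v_5(600) = 2

v_p(x) = 2 (factor: 25 = 5^2 · 1); v_p(y) = 0 (factor: 24 = 5^0 · 24). Additivity: v_p(xy) = v_p(x) + v_p(y) = 2 + 0 = 2. (Direct check: xy = 600 = 5^2 · (24).)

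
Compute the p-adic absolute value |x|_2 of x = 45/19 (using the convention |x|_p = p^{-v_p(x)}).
|45/19|_2 = 1

Step 1 — compute v_2(x) by factoring powers of 2 out of the numerator and denominator: v_2(45/19) = 0. Step 2 — apply |x|_p = p^{-v_p(x)} = 2^{0} = 1.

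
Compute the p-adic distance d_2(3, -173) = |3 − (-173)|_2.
d_2(3, -173) = 1/16

Step 1 — x − y = 3 − (-173) = 176. Step 2 — v_2(176) = 4 (factor: 176 = (2^4 · 11); the sign does not affect v_p). Step 3 — |x − y|_2 = 2^{-4} = 1/16.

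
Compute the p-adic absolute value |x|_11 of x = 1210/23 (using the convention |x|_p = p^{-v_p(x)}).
|1210/23|_11 = 1/121

Step 1 — compute v_11(x) by factoring powers of 11 out of the numerator and denominator: v_11(1210/23) = 2. Step 2 — apply |x|_p = p^{-v_p(x)} = 11^{-2} = 1/121.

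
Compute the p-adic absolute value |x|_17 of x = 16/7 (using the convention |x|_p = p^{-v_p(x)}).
|16/7|_17 = 1

Step 1 — compute v_17(x) by factoring powers of 17 out of the numerator and denominator: v_17(16/7) = 0. Step 2 — apply |x|_p = p^{-v_p(x)} = 17^{0} = 1.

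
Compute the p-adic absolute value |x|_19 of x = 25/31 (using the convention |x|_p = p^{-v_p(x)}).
|25/31|_19 = 1

Step 1 — compute v_19(x) by factoring powers of 19 out of the numerator and denominator: v_19(25/31) = 0. Step 2 — apply |x|_p = p^{-v_p(x)} = 19^{0} = 1.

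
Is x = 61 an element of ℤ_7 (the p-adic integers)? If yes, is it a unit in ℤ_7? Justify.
x ∈ ℤ_7^× (unit); v_7(x) = 0

ℤ_7 = {x ∈ ℚ_7 : v_7(x) ≥ 0} and ℤ_7^× = {x ∈ ℤ_7 : v_7(x) = 0}. Here v_7(61) = v_7(num) − v_7(den) = 0; compare against these criteria.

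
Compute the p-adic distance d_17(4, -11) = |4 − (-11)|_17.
d_17(4, -11) = 1

Step 1 — x − y = 4 − (-11) = 15. Step 2 — v_17(15) = 0 (factor: 15 = (17^0 · 15); the sign does not affect v_p). Step 3 — |x − y|_17 = 17^{0} = 1.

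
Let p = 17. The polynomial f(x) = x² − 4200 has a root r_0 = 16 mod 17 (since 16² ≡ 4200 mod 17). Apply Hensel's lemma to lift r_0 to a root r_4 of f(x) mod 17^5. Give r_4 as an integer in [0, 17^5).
r_4 = 1221092 (mod 1419857)

Hensel's recurrence: r_{i+1} = r_i − f(r_i)·(f′(r_i))^{-1} mod 17^{i+2}, with f′(x) = 2x. Iterate:
  r_0 = 16 (mod 17)
  r_1 = 67 (mod 289)
  r_2 = 2668 (mod 4913)
  r_3 = 51798 (mod 83521)
  r_4 = 1221092 (mod 1419857)
Final: r_4 = 1221092, and one checks f(r_4) ≡ 0 mod 17^5.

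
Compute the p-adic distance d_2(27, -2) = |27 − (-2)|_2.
d_2(27, -2) = 1

Step 1 — x − y = 27 − (-2) = 29. Step 2 — v_2(29) = 0 (factor: 29 = (2^0 · 29); the sign does not affect v_p). Step 3 — |x − y|_2 = 2^{0} = 1.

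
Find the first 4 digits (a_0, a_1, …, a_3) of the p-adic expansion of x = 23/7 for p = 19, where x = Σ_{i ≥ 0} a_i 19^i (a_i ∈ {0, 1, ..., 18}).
(a_0, …, a_3) = (6, 8, 5, 16)

v_19(23/7) = 0 (numerator and denominator both coprime to 19), so x ∈ ℤ_19^×. Compute digits iteratively via a_i = x_i mod 19, x_{i+1} = (x_i − a_i)/19, with x_0 = x:
  x_0 = 23/7;  a_0 = 6;  x_1 = (x_0 − 6)/19 = -1/7
  x_1 = -1/7;  a_1 = 8;  x_2 = (x_1 − 8)/19 = -3/7
  x_2 = -3/7;  a_2 = 5;  x_3 = (x_2 − 5)/19 = -2/7
  x_3 = -2/7;  a_3 = 16;  x_4 = (x_3 − 16)/19 = -6/7
Digits: (6, 8, 5, 16).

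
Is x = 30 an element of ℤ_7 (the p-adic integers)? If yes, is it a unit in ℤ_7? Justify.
x ∈ ℤ_7^× (unit); v_7(x) = 0

ℤ_7 = {x ∈ ℚ_7 : v_7(x) ≥ 0} and ℤ_7^× = {x ∈ ℤ_7 : v_7(x) = 0}. Here v_7(30) = v_7(num) − v_7(den) = 0; compare against these criteria.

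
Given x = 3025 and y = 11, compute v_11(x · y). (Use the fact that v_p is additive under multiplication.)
v_11(33275) = 3

v_p(x) = 2 (factor: 3025 = 11^2 · 25); v_p(y) = 1 (factor: 11 = 11^1 · 1). Additivity: v_p(xy) = v_p(x) + v_p(y) = 2 + 1 = 3. (Direct check: xy = 33275 = 11^3 · (25).)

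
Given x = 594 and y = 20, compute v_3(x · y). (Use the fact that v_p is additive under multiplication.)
v_3(11880) = 3

v_p(x) = 3 (factor: 594 = 3^3 · 22); v_p(y) = 0 (factor: 20 = 3^0 · 20). Additivity: v_p(xy) = v_p(x) + v_p(y) = 3 + 0 = 3. (Direct check: xy = 11880 = 3^3 · (440).)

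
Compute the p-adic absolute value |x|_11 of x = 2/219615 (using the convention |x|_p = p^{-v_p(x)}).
|2/219615|_11 = 14641

Step 1 — compute v_11(x) by factoring powers of 11 out of the numerator and denominator: v_11(2/219615) = -4. Step 2 — apply |x|_p = p^{-v_p(x)} = 11^{4} = 14641.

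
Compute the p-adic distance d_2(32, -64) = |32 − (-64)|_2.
d_2(32, -64) = 1/32

Step 1 — x − y = 32 − (-64) = 96. Step 2 — v_2(96) = 5 (factor: 96 = (2^5 · 3); the sign does not affect v_p). Step 3 — |x − y|_2 = 2^{-5} = 1/32.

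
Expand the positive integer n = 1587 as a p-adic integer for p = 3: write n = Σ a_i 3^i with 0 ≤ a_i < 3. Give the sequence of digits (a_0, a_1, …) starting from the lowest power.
(a_0, a_1, …) = (0, 1, 2, 1, 1, 0, 2)

Repeated division by 3 gives the digits low-to-high: 1587 = 1·3^1 + 2·3^2 + 1·3^3 + 1·3^4 + 2·3^6. Digit sequence: (0, 1, 2, 1, 1, 0, 2).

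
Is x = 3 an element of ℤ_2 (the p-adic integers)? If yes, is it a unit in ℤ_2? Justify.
x ∈ ℤ_2^× (unit); v_2(x) = 0

ℤ_2 = {x ∈ ℚ_2 : v_2(x) ≥ 0} and ℤ_2^× = {x ∈ ℤ_2 : v_2(x) = 0}. Here v_2(3) = v_2(num) − v_2(den) = 0; compare against these criteria.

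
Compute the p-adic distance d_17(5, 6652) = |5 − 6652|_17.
d_17(5, 6652) = 1/289

Step 1 — x − y = 5 − 6652 = -6647. Step 2 — v_17(-6647) = 2 (factor: -6647 = −(17^2 · 23); the sign does not affect v_p). Step 3 — |x − y|_17 = 17^{-2} = 1/289.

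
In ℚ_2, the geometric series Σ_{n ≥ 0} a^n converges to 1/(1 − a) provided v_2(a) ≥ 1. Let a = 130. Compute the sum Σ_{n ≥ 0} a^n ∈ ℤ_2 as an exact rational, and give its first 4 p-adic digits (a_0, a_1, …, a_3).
Σ a^n = 1/(1 − a) = -1/129;  first 4 digits = (1, 1, 1, 1)

v_2(a) = 1 ≥ 1, so the series converges in ℤ_2 to 1/(1 − a) = 1/(1 − 130) = -1/129. Expand this rational in ℤ_2: compute digits iteratively via d_i = x_i mod 2, x_{i+1} = (x_i − d_i)/2. The first 4 digits are (1, 1, 1, 1).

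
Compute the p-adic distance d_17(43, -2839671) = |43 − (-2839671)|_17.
d_17(43, -2839671) = 1/1419857

Step 1 — x − y = 43 − (-2839671) = 2839714. Step 2 — v_17(2839714) = 5 (factor: 2839714 = (17^5 · 2); the sign does not affect v_p). Step 3 — |x − y|_17 = 17^{-5} = 1/1419857.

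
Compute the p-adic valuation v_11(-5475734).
v_11(-5475734) = 5

v_11(n) is the largest exponent k such that 11^k divides n. Factor out: -5475734 = -11^5 · 34. (Sign doesn't affect v_p.) So v_11(-5475734) = 5.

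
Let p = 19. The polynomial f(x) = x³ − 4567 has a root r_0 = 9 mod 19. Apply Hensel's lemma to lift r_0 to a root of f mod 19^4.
r_3 = 41467 (mod 130321)

Hensel: r_{i+1} = r_i − f(r_i)/f′(r_i) mod 19^{i+2}, where f′(x) = 3x². Iterate:
  r_0 = 9 (mod 19)
  r_1 = 313 (mod 361)
  r_2 = 313 (mod 6859)
  r_3 = 41467 (mod 130321)
Final: r = 41467 with f(r) ≡ 0 mod 19^4.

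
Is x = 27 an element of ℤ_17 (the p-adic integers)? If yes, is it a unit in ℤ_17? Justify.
x ∈ ℤ_17^× (unit); v_17(x) = 0

ℤ_17 = {x ∈ ℚ_17 : v_17(x) ≥ 0} and ℤ_17^× = {x ∈ ℤ_17 : v_17(x) = 0}. Here v_17(27) = v_17(num) − v_17(den) = 0; compare against these criteria.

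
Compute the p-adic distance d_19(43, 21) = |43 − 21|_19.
d_19(43, 21) = 1

Step 1 — x − y = 43 − 21 = 22. Step 2 — v_19(22) = 0 (factor: 22 = (19^0 · 22); the sign does not affect v_p). Step 3 — |x − y|_19 = 19^{0} = 1.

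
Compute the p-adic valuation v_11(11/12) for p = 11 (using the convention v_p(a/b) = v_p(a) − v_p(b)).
v_11(11/12) = 1

Factor powers of 11 from the numerator and denominator of the reduced fraction: 11 = 11^1 · 1 and 12 = 11^0 · 12. Apply v_p(a/b) = v_p(a) − v_p(b): v_11(11/12) = 1 − 0 = 1.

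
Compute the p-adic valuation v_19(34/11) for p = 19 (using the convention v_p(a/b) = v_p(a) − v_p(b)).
v_19(34/11) = 0

Factor powers of 19 from the numerator and denominator of the reduced fraction: 34 = 19^0 · 34 and 11 = 19^0 · 11. Apply v_p(a/b) = v_p(a) − v_p(b): v_19(34/11) = 0 − 0 = 0.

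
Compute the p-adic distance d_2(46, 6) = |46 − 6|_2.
d_2(46, 6) = 1/8

Step 1 — x − y = 46 − 6 = 40. Step 2 — v_2(40) = 3 (factor: 40 = (2^3 · 5); the sign does not affect v_p). Step 3 — |x − y|_2 = 2^{-3} = 1/8.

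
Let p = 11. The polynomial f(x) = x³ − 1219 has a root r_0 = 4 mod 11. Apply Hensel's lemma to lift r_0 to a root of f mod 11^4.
r_3 = 5284 (mod 14641)

Hensel: r_{i+1} = r_i − f(r_i)/f′(r_i) mod 11^{i+2}, where f′(x) = 3x². Iterate:
  r_0 = 4 (mod 11)
  r_1 = 81 (mod 121)
  r_2 = 1291 (mod 1331)
  r_3 = 5284 (mod 14641)
Final: r = 5284 with f(r) ≡ 0 mod 11^4.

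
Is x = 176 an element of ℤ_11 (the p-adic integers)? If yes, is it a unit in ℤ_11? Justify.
x ∈ ℤ_11 but not a unit; v_11(x) = 1 > 0

ℤ_11 = {x ∈ ℚ_11 : v_11(x) ≥ 0} and ℤ_11^× = {x ∈ ℤ_11 : v_11(x) = 0}. Here v_11(176) = v_11(num) − v_11(den) = 1; compare against these criteria.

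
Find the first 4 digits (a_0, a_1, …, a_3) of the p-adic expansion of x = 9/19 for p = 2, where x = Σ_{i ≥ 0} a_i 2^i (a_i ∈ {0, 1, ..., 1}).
(a_0, …, a_3) = (1, 1, 0, 0)

v_2(9/19) = 0 (numerator and denominator both coprime to 2), so x ∈ ℤ_2^×. Compute digits iteratively via a_i = x_i mod 2, x_{i+1} = (x_i − a_i)/2, with x_0 = x:
  x_0 = 9/19;  a_0 = 1;  x_1 = (x_0 − 1)/2 = -5/19
  x_1 = -5/19;  a_1 = 1;  x_2 = (x_1 − 1)/2 = -12/19
  x_2 = -12/19;  a_2 = 0;  x_3 = (x_2 − 0)/2 = -6/19
  x_3 = -6/19;  a_3 = 0;  x_4 = (x_3 − 0)/2 = -3/19
Digits: (1, 1, 0, 0).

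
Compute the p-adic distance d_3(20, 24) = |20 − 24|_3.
d_3(20, 24) = 1

Step 1 — x − y = 20 − 24 = -4. Step 2 — v_3(-4) = 0 (factor: -4 = −(3^0 · 4); the sign does not affect v_p). Step 3 — |x − y|_3 = 3^{0} = 1.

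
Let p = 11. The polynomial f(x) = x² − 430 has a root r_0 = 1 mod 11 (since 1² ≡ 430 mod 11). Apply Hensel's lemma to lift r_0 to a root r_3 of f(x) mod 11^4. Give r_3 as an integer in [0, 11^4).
r_3 = 11650 (mod 14641)

Hensel's recurrence: r_{i+1} = r_i − f(r_i)·(f′(r_i))^{-1} mod 11^{i+2}, with f′(x) = 2x. Iterate:
  r_0 = 1 (mod 11)
  r_1 = 34 (mod 121)
  r_2 = 1002 (mod 1331)
  r_3 = 11650 (mod 14641)
Final: r_3 = 11650, and one checks f(r_3) ≡ 0 mod 11^4.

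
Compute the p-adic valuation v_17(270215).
v_17(270215) = 3

v_17(n) is the largest exponent k such that 17^k divides n. Factor out: 270215 = 17^3 · 55. (Sign doesn't affect v_p.) So v_17(270215) = 3.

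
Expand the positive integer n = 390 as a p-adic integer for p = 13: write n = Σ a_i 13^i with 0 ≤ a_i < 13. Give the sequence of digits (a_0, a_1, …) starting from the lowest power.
(a_0, a_1, …) = (0, 4, 2)

Repeated division by 13 gives the digits low-to-high: 390 = 4·13^1 + 2·13^2. Digit sequence: (0, 4, 2).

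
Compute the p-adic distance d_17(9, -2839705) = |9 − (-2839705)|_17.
d_17(9, -2839705) = 1/1419857

Step 1 — x − y = 9 − (-2839705) = 2839714. Step 2 — v_17(2839714) = 5 (factor: 2839714 = (17^5 · 2); the sign does not affect v_p). Step 3 — |x − y|_17 = 17^{-5} = 1/1419857.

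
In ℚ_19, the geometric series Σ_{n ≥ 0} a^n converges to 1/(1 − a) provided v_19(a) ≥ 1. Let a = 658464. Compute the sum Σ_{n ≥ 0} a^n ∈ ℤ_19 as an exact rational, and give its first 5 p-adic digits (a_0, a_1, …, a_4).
Σ a^n = 1/(1 − a) = -1/658463;  first 5 digits = (1, 0, 0, 1, 5)

v_19(a) = 3 ≥ 1, so the series converges in ℤ_19 to 1/(1 − a) = 1/(1 − 658464) = -1/658463. Expand this rational in ℤ_19: compute digits iteratively via d_i = x_i mod 19, x_{i+1} = (x_i − d_i)/19. The first 5 digits are (1, 0, 0, 1, 5).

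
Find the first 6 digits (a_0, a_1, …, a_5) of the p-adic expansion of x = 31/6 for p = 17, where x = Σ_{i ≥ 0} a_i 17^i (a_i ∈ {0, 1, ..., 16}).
(a_0, …, a_5) = (8, 14, 2, 14, 2, 14)

v_17(31/6) = 0 (numerator and denominator both coprime to 17), so x ∈ ℤ_17^×. Compute digits iteratively via a_i = x_i mod 17, x_{i+1} = (x_i − a_i)/17, with x_0 = x:
  x_0 = 31/6;  a_0 = 8;  x_1 = (x_0 − 8)/17 = -1/6
  x_1 = -1/6;  a_1 = 14;  x_2 = (x_1 − 14)/17 = -5/6
  x_2 = -5/6;  a_2 = 2;  x_3 = (x_2 − 2)/17 = -1/6
  x_3 = -1/6;  a_3 = 14;  x_4 = (x_3 − 14)/17 = -5/6
  x_4 = -5/6;  a_4 = 2;  x_5 = (x_4 − 2)/17 = -1/6
  x_5 = -1/6;  a_5 = 14;  x_6 = (x_5 − 14)/17 = -5/6
Digits: (8, 14, 2, 14, 2, 14).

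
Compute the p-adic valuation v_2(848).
v_2(848) = 4

v_2(n) is the largest exponent k such that 2^k divides n. Factor out: 848 = 2^4 · 53. (Sign doesn't affect v_p.) So v_2(848) = 4.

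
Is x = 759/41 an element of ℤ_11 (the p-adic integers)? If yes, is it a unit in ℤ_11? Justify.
x ∈ ℤ_11 but not a unit; v_11(x) = 1 > 0

ℤ_11 = {x ∈ ℚ_11 : v_11(x) ≥ 0} and ℤ_11^× = {x ∈ ℤ_11 : v_11(x) = 0}. Here v_11(759/41) = v_11(num) − v_11(den) = 1; compare against these criteria.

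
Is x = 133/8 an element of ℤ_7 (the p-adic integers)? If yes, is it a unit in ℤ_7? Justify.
x ∈ ℤ_7 but not a unit; v_7(x) = 1 > 0

ℤ_7 = {x ∈ ℚ_7 : v_7(x) ≥ 0} and ℤ_7^× = {x ∈ ℤ_7 : v_7(x) = 0}. Here v_7(133/8) = v_7(num) − v_7(den) = 1; compare against these criteria.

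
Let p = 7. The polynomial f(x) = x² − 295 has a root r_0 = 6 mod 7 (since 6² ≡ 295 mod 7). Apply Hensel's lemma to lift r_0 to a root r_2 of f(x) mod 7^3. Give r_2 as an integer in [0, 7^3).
r_2 = 195 (mod 343)

Hensel's recurrence: r_{i+1} = r_i − f(r_i)·(f′(r_i))^{-1} mod 7^{i+2}, with f′(x) = 2x. Iterate:
  r_0 = 6 (mod 7)
  r_1 = 48 (mod 49)
  r_2 = 195 (mod 343)
Final: r_2 = 195, and one checks f(r_2) ≡ 0 mod 7^3.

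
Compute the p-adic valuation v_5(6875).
v_5(6875) = 4

v_5(n) is the largest exponent k such that 5^k divides n. Factor out: 6875 = 5^4 · 11. (Sign doesn't affect v_p.) So v_5(6875) = 4.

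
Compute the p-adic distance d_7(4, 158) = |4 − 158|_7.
d_7(4, 158) = 1/7

Step 1 — x − y = 4 − 158 = -154. Step 2 — v_7(-154) = 1 (factor: -154 = −(7^1 · 22); the sign does not affect v_p). Step 3 — |x − y|_7 = 7^{-1} = 1/7.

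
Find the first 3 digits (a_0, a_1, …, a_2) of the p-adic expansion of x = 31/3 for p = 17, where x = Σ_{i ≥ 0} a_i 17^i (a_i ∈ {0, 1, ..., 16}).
(a_0, …, a_2) = (16, 11, 5)

v_17(31/3) = 0 (numerator and denominator both coprime to 17), so x ∈ ℤ_17^×. Compute digits iteratively via a_i = x_i mod 17, x_{i+1} = (x_i − a_i)/17, with x_0 = x:
  x_0 = 31/3;  a_0 = 16;  x_1 = (x_0 − 16)/17 = -1/3
  x_1 = -1/3;  a_1 = 11;  x_2 = (x_1 − 11)/17 = -2/3
  x_2 = -2/3;  a_2 = 5;  x_3 = (x_2 − 5)/17 = -1/3
Digits: (16, 11, 5).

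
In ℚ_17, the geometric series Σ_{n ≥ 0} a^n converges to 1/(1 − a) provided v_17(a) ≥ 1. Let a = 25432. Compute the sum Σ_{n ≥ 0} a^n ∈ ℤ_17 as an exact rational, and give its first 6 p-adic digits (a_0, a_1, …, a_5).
Σ a^n = 1/(1 − a) = -1/25431;  first 6 digits = (1, 0, 3, 5, 9, 13)

v_17(a) = 2 ≥ 1, so the series converges in ℤ_17 to 1/(1 − a) = 1/(1 − 25432) = -1/25431. Expand this rational in ℤ_17: compute digits iteratively via d_i = x_i mod 17, x_{i+1} = (x_i − d_i)/17. The first 6 digits are (1, 0, 3, 5, 9, 13).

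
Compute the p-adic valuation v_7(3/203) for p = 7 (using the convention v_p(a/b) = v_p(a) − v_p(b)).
v_7(3/203) = -1

Factor powers of 7 from the numerator and denominator of the reduced fraction: 3 = 7^0 · 3 and 203 = 7^1 · 29. Apply v_p(a/b) = v_p(a) − v_p(b): v_7(3/203) = 0 − 1 = -1.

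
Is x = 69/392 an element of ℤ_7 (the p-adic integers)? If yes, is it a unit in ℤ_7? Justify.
x ∉ ℤ_7 (v_7(x) = -2 < 0)

ℤ_7 = {x ∈ ℚ_7 : v_7(x) ≥ 0} and ℤ_7^× = {x ∈ ℤ_7 : v_7(x) = 0}. Here v_7(69/392) = v_7(num) − v_7(den) = -2; compare against these criteria.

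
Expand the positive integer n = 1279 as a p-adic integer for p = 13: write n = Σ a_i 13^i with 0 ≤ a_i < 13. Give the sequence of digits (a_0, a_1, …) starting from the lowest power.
(a_0, a_1, …) = (5, 7, 7)

Repeated division by 13 gives the digits low-to-high: 1279 = 5 + 7·13^1 + 7·13^2. Digit sequence: (5, 7, 7).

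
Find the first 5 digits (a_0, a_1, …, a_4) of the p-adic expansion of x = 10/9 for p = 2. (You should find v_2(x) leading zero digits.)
(a_0, …, a_4) = (0, 1, 0, 1, 1)

v_2(10/9) = 1, so a_0 = ... = a_0 = 0. Factor out: x = 2^1 · u with u = 5/9 a unit in ℤ_2. Expand u iteratively via a_{v+i} = u_i mod 2, u_{i+1} = (u_i − a_{v+i})/2:
  u_0 = 5/9;  a_1 = 1;  u_1 = (u_0 − 1)/2 = -2/9
  u_1 = -2/9;  a_2 = 0;  u_2 = (u_1 − 0)/2 = -1/9
  u_2 = -1/9;  a_3 = 1;  u_3 = (u_2 − 1)/2 = -5/9
  u_3 = -5/9;  a_4 = 1;  u_4 = (u_3 − 1)/2 = -7/9
Digits: (0, 1, 0, 1, 1).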